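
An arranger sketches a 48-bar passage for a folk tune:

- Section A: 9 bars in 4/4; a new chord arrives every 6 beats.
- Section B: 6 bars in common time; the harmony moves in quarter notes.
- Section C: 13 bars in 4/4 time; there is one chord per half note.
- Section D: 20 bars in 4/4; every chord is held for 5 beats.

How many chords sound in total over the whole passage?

A: 9·4 = 36 beats, 36/6 = 6 chords.
B: 6·4 = 24 beats, 24/1 = 24 chords.
C: 13·4 = 52 beats, 52/2 = 26 chords.
D: 20·4 = 80 beats, 80/5 = 16 chords.
Total: 6 + 24 + 26 + 16 = 72.

72 chords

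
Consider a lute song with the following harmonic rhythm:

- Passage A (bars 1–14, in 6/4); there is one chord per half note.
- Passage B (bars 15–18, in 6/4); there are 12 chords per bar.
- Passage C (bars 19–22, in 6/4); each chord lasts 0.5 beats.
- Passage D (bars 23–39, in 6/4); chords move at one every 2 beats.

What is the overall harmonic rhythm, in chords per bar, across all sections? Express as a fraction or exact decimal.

A: 14 bars of 6 beats is 84 beats; at 2 beats each that's 42 chords.
B: 4 bars of 6 beats is 24 beats; at 0.5 beats each that's 48 chords.
C: 4 bars of 6 beats is 24 beats; at 0.5 beats each that's 48 chords.
D: 17 bars of 6 beats is 102 beats; at 2 beats each that's 51 chords.
Overall: 189 chords over 39 bars → 189/39 = 63/13 chords per bar.

63/13 chords per bar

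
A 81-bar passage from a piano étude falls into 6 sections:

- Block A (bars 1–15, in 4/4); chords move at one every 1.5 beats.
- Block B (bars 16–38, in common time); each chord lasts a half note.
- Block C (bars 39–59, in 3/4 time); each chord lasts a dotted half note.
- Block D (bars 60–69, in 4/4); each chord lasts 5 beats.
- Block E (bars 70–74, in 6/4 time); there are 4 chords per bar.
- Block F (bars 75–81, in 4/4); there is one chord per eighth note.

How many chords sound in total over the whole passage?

191 chords

A has 60 beats and chords last 1.5 each, so 40 chords.
B has 92 beats and chords last 2 each, so 46 chords.
C has 63 beats and chords last 3 each, so 21 chords.
D has 40 beats and chords last 5 each, so 8 chords.
E has 30 beats and chords last 1.5 each, so 20 chords.
F has 28 beats and chords last 0.5 each, so 56 chords.
Total: 40 + 46 + 21 + 8 + 20 + 56 = 191.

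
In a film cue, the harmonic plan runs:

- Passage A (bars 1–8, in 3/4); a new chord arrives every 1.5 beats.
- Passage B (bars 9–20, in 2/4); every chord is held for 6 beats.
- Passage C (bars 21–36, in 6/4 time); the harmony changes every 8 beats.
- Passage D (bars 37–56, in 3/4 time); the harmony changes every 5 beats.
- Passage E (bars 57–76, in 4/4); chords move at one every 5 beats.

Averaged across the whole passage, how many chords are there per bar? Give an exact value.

15/19 chords per bar

A: 8 × 3 = 24 beats ÷ 1.5 = 16 chords.
B: 12 × 2 = 24 beats ÷ 6 = 4 chords.
C: 16 × 6 = 96 beats ÷ 8 = 12 chords.
D: 20 × 3 = 60 beats ÷ 5 = 12 chords.
E: 20 × 4 = 80 beats ÷ 5 = 16 chords.
Overall: 60 chords over 76 bars → 60/76 = 15/19 chords per bar.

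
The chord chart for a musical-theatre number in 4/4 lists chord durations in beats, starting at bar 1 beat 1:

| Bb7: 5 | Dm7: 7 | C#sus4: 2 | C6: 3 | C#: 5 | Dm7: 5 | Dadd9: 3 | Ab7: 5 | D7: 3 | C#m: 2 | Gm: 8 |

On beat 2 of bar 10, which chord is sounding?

D7

Beat 2 of bar 10 is beat (10−1)×4 + 2 = 38 overall.
Running totals: Bb7 ends at 5, Dm7 ends at 12, C#sus4 ends at 14, C6 ends at 17, C# ends at 22, Dm7 ends at 27, Dadd9 ends at 30, Ab7 ends at 35, D7 ends at 38.
Beat 38 falls within D7.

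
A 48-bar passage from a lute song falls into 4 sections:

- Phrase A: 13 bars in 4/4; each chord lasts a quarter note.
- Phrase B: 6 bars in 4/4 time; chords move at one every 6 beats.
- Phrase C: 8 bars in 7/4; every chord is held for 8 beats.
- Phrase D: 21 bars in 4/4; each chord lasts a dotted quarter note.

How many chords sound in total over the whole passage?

119 chords

A: 13 bars × 4 beats = 52 beats; 1 beat/chord → 52 chords.
B: 6 bars × 4 beats = 24 beats; 6 beats/chord → 4 chords.
C: 8 bars × 7 beats = 56 beats; 8 beats/chord → 7 chords.
D: 21 bars × 4 beats = 84 beats; 1.5 beats/chord → 56 chords.
Total: 52 + 4 + 7 + 56 = 119.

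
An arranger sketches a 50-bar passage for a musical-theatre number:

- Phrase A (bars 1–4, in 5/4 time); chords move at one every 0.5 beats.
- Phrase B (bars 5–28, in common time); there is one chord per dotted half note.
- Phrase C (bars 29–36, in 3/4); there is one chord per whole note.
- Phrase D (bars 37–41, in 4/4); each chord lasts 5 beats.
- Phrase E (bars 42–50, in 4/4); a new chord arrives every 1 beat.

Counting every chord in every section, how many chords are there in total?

118 chords

A: 4 bars × 5 beats = 20 beats; 0.5 beats/chord → 40 chords.
B: 24 bars × 4 beats = 96 beats; 3 beats/chord → 32 chords.
C: 8 bars × 3 beats = 24 beats; 4 beats/chord → 6 chords.
D: 5 bars × 4 beats = 20 beats; 5 beats/chord → 4 chords.
E: 9 bars × 4 beats = 36 beats; 1 beat/chord → 36 chords.
Total: 40 + 32 + 6 + 4 + 36 = 118.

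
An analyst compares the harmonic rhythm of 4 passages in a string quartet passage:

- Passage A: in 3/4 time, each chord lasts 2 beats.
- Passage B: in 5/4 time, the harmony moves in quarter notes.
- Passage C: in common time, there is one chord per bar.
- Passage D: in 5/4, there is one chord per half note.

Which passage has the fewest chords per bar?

Passage C

A: each chord is 2 beats in 3/4, so 1.5 per bar.
B: each chord is 1 beat in 5/4, so 5 per bar.
C: each chord is 4 beats in 4/4, so 1 per bar.
D: each chord is 2 beats in 5/4, so 2.5 per bar.
Slowest is C at 1 chords/bar.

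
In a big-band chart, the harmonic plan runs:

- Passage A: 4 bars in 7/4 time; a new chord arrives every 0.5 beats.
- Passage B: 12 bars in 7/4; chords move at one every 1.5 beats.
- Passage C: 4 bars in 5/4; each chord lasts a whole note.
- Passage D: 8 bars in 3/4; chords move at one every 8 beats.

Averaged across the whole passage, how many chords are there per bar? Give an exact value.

30/7 chords per bar

A: 4 bars of 7 beats is 28 beats; at 0.5 beats each that's 56 chords.
B: 12 bars of 7 beats is 84 beats; at 1.5 beats each that's 56 chords.
C: 4 bars of 5 beats is 20 beats; at 4 beats each that's 5 chords.
D: 8 bars of 3 beats is 24 beats; at 8 beats each that's 3 chords.
Overall: 120 chords over 28 bars → 120/28 = 30/7 chords per bar.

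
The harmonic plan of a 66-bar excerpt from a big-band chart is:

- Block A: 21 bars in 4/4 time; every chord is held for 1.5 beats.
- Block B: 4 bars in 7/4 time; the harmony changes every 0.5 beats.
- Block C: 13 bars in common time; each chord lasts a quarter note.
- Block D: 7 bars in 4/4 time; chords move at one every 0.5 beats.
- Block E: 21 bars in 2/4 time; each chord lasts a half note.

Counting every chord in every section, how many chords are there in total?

241 chords

A: 21·4 = 84 beats, 84/1.5 = 56 chords.
B: 4·7 = 28 beats, 28/0.5 = 56 chords.
C: 13·4 = 52 beats, 52/1 = 52 chords.
D: 7·4 = 28 beats, 28/0.5 = 56 chords.
E: 21·2 = 42 beats, 42/2 = 21 chords.
Total: 56 + 56 + 52 + 56 + 21 = 241.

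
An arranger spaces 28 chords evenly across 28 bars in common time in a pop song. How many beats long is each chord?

4 beats

28 bars × 4 beats/bar = 112 beats total.
112 beats ÷ 28 chords = 4 beats per chord.
(That is a whole note.)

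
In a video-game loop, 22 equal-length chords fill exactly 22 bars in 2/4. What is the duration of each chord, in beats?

22 bars × 2 beats/bar = 44 beats total.
44 beats ÷ 22 chords = 2 beats per chord.
(That is a half note.)

2 beats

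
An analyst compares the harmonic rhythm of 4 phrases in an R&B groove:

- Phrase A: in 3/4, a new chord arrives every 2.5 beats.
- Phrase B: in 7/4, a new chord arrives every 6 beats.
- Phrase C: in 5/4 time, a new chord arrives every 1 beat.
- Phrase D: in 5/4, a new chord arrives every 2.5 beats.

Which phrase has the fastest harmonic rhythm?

Phrase C

A: 3 beats/bar ÷ 2.5 beats/chord = 1.2 chords/bar.
B: 7 beats/bar ÷ 6 beats/chord = 7/6 chords/bar.
C: 5 beats/bar ÷ 1 beat/chord = 5 chords/bar.
D: 5 beats/bar ÷ 2.5 beats/chord = 2 chords/bar.
Fastest is C at 5 chords/bar.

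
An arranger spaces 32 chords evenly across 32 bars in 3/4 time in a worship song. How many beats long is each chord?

3 beats

32 bars × 3 beats/bar = 96 beats total.
96 beats ÷ 32 chords = 3 beats per chord.
(That is a dotted half note.)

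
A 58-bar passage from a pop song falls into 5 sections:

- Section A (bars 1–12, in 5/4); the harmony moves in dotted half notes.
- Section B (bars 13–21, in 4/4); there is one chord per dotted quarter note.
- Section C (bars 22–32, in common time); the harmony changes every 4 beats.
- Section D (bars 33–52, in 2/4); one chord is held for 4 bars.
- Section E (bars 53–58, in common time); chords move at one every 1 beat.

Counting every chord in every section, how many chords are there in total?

A has 60 beats and chords last 3 each, so 20 chords.
B has 36 beats and chords last 1.5 each, so 24 chords.
C has 44 beats and chords last 4 each, so 11 chords.
D has 40 beats and chords last 8 each, so 5 chords.
E has 24 beats and chords last 1 each, so 24 chords.
Total: 20 + 24 + 11 + 5 + 24 = 84.

84 chords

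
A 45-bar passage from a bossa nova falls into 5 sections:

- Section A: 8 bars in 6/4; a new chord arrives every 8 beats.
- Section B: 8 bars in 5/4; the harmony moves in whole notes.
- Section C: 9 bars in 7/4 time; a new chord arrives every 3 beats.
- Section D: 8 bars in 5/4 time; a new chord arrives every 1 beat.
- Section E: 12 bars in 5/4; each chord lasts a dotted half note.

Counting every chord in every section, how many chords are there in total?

97 chords

A: 8·6 = 48 beats, 48/8 = 6 chords.
B: 8·5 = 40 beats, 40/4 = 10 chords.
C: 9·7 = 63 beats, 63/3 = 21 chords.
D: 8·5 = 40 beats, 40/1 = 40 chords.
E: 12·5 = 60 beats, 60/3 = 20 chords.
Total: 6 + 10 + 21 + 40 + 20 = 97.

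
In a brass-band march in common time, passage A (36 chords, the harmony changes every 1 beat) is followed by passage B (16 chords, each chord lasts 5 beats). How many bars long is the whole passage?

29 bars

A: 36 × 1 = 36 beats = 9 bars.
B: 16 × 5 = 80 beats = 20 bars.
Total: 9 + 20 = 29 bars.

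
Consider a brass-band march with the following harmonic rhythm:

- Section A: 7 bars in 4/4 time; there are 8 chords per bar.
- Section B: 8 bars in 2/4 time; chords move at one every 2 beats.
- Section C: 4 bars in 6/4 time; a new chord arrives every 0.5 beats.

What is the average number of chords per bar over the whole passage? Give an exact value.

A: 7 bars of 4 beats is 28 beats; at 0.5 beats each that's 56 chords.
B: 8 bars of 2 beats is 16 beats; at 2 beats each that's 8 chords.
C: 4 bars of 6 beats is 24 beats; at 0.5 beats each that's 48 chords.
Overall: 112 chords over 19 bars → 112/19 = 112/19 chords per bar.

112/19 chords per bar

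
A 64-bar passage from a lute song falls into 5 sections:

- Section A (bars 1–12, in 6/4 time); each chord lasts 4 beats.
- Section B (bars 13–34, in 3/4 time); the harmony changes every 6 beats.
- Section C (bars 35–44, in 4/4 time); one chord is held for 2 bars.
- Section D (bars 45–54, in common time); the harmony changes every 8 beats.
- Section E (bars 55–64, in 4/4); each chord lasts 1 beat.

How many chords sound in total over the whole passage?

79 chords

A has 72 beats and chords last 4 each, so 18 chords.
B has 66 beats and chords last 6 each, so 11 chords.
C has 40 beats and chords last 8 each, so 5 chords.
D has 40 beats and chords last 8 each, so 5 chords.
E has 40 beats and chords last 1 each, so 40 chords.
Total: 18 + 11 + 5 + 5 + 40 = 79.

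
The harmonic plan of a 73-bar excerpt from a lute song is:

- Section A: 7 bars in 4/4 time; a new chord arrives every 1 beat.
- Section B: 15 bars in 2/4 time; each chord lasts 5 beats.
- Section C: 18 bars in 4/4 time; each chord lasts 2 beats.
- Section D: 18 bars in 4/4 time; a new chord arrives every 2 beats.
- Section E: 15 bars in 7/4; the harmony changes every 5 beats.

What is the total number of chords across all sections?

127 chords

A: 7 bars × 4 beats = 28 beats; 1 beat/chord → 28 chords.
B: 15 bars × 2 beats = 30 beats; 5 beats/chord → 6 chords.
C: 18 bars × 4 beats = 72 beats; 2 beats/chord → 36 chords.
D: 18 bars × 4 beats = 72 beats; 2 beats/chord → 36 chords.
E: 15 bars × 7 beats = 105 beats; 5 beats/chord → 21 chords.
Total: 28 + 6 + 36 + 36 + 21 = 127.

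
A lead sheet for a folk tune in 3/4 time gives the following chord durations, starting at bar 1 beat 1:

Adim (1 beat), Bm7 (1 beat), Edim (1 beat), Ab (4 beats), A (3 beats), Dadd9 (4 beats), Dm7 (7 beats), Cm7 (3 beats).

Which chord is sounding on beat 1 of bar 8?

Cm7

Beat 1 of bar 8 is beat (8−1)×3 + 1 = 22 overall.
Running totals: Adim ends at 1, Bm7 ends at 2, Edim ends at 3, Ab ends at 7, A ends at 10, Dadd9 ends at 14, Dm7 ends at 21, Cm7 ends at 24.
Beat 22 falls within Cm7.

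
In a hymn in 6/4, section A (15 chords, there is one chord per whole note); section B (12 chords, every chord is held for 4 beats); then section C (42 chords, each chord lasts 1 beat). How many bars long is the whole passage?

A: 15 × 4 = 60 beats = 10 bars.
B: 12 × 4 = 48 beats = 8 bars.
C: 42 × 1 = 42 beats = 7 bars.
Total: 10 + 8 + 7 = 25 bars.

25 bars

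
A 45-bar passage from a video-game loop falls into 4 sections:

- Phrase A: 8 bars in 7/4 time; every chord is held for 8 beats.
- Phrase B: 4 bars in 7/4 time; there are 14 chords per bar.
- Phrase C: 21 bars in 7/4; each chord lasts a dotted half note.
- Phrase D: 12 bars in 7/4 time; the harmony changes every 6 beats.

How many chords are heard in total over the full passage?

126 chords

A has 56 beats and chords last 8 each, so 7 chords.
B has 28 beats and chords last 0.5 each, so 56 chords.
C has 147 beats and chords last 3 each, so 49 chords.
D has 84 beats and chords last 6 each, so 14 chords.
Total: 7 + 56 + 49 + 14 = 126.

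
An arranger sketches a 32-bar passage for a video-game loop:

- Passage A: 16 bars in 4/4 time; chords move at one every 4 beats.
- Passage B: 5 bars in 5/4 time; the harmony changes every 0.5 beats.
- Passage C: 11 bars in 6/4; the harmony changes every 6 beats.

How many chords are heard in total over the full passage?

A: 16·4 = 64 beats, 64/4 = 16 chords.
B: 5·5 = 25 beats, 25/0.5 = 50 chords.
C: 11·6 = 66 beats, 66/6 = 11 chords.
Total: 16 + 50 + 11 = 77.

77 chords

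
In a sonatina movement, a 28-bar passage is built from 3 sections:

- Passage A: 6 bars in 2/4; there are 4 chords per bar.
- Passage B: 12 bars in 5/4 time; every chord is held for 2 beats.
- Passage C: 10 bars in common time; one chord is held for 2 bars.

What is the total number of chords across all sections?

59 chords

A: 6 bars × 2 beats = 12 beats; 0.5 beats/chord → 24 chords.
B: 12 bars × 5 beats = 60 beats; 2 beats/chord → 30 chords.
C: 10 bars × 4 beats = 40 beats; 8 beats/chord → 5 chords.
Total: 24 + 30 + 5 = 59.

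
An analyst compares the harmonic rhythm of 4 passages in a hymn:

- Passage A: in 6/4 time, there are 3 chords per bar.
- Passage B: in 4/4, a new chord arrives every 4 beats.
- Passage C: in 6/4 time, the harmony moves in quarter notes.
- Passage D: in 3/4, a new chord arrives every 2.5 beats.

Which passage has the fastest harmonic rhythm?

Passage C

A: each chord is 2 beats in 6/4, so 3 per bar.
B: each chord is 4 beats in 4/4, so 1 per bar.
C: each chord is 1 beat in 6/4, so 6 per bar.
D: each chord is 2.5 beats in 3/4, so 1.2 per bar.
Fastest is C at 6 chords/bar.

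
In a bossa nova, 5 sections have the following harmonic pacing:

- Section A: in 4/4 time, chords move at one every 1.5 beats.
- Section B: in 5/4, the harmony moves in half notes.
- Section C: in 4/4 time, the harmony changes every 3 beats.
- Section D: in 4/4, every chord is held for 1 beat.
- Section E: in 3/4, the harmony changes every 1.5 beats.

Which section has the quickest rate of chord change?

Section D

A: 4/1.5 = 8/3 chords/bar.
B: 5/2 = 2.5 chords/bar.
C: 4/3 = 4/3 chords/bar.
D: 4/1 = 4 chords/bar.
E: 3/1.5 = 2 chords/bar.
Fastest is D at 4 chords/bar.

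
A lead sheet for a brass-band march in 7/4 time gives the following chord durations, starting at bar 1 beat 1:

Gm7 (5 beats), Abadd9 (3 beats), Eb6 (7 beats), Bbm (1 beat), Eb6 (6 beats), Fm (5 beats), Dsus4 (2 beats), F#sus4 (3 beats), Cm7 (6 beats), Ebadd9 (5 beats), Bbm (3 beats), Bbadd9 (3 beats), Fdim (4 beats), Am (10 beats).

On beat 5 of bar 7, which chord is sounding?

Bbadd9

Beat 5 of bar 7 is beat (7−1)×7 + 5 = 47 overall.
Running totals: Gm7 ends at 5, Abadd9 ends at 8, Eb6 ends at 15, Bbm ends at 16, Eb6 ends at 22, Fm ends at 27, Dsus4 ends at 29, F#sus4 ends at 32, Cm7 ends at 38, Ebadd9 ends at 43, Bbm ends at 46, Bbadd9 ends at 49.
Beat 47 falls within Bbadd9.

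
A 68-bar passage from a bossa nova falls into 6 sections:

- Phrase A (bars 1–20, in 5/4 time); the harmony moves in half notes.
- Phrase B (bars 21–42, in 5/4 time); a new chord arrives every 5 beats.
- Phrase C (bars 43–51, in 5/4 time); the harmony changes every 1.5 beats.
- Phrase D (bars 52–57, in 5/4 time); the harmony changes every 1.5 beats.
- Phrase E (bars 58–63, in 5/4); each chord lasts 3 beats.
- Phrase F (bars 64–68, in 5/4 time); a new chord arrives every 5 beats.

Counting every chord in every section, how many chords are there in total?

A: 20 bars × 5 beats = 100 beats; 2 beats/chord → 50 chords.
B: 22 bars × 5 beats = 110 beats; 5 beats/chord → 22 chords.
C: 9 bars × 5 beats = 45 beats; 1.5 beats/chord → 30 chords.
D: 6 bars × 5 beats = 30 beats; 1.5 beats/chord → 20 chords.
E: 6 bars × 5 beats = 30 beats; 3 beats/chord → 10 chords.
F: 5 bars × 5 beats = 25 beats; 5 beats/chord → 5 chords.
Total: 50 + 22 + 30 + 20 + 10 + 5 = 137.

137 chords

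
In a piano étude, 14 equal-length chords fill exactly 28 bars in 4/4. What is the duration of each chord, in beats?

8 beats

28 bars × 4 beats/bar = 112 beats total.
112 beats ÷ 14 chords = 8 beats per chord.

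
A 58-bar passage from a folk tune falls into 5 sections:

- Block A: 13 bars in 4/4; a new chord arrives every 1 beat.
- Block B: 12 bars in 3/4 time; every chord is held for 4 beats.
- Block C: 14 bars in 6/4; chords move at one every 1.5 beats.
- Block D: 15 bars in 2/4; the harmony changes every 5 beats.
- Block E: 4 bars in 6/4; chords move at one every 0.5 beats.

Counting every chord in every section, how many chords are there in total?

A has 52 beats and chords last 1 each, so 52 chords.
B has 36 beats and chords last 4 each, so 9 chords.
C has 84 beats and chords last 1.5 each, so 56 chords.
D has 30 beats and chords last 5 each, so 6 chords.
E has 24 beats and chords last 0.5 each, so 48 chords.
Total: 52 + 9 + 56 + 6 + 48 = 171.

171 chords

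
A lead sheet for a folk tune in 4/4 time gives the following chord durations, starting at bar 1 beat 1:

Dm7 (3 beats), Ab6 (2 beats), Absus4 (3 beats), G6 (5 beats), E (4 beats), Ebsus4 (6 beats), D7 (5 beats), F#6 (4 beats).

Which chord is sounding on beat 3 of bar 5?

Beat 3 of bar 5 is beat (5−1)×4 + 3 = 19 overall.
Running totals: Dm7 ends at 3, Ab6 ends at 5, Absus4 ends at 8, G6 ends at 13, E ends at 17, Ebsus4 ends at 23.
Beat 19 falls within Ebsus4.

Ebsus4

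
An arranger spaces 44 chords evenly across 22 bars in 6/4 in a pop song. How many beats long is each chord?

3 beats

22 bars × 6 beats/bar = 132 beats total.
132 beats ÷ 44 chords = 3 beats per chord.
(That is a dotted half note.)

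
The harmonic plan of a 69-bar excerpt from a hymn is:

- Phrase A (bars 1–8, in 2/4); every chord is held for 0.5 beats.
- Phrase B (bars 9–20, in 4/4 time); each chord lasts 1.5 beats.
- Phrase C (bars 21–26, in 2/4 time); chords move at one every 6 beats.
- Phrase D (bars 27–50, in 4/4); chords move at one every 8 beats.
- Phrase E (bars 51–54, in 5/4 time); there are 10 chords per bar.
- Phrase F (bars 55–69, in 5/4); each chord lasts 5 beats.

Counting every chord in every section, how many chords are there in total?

A has 16 beats and chords last 0.5 each, so 32 chords.
B has 48 beats and chords last 1.5 each, so 32 chords.
C has 12 beats and chords last 6 each, so 2 chords.
D has 96 beats and chords last 8 each, so 12 chords.
E has 20 beats and chords last 0.5 each, so 40 chords.
F has 75 beats and chords last 5 each, so 15 chords.
Total: 32 + 32 + 2 + 12 + 40 + 15 = 133.

133 chords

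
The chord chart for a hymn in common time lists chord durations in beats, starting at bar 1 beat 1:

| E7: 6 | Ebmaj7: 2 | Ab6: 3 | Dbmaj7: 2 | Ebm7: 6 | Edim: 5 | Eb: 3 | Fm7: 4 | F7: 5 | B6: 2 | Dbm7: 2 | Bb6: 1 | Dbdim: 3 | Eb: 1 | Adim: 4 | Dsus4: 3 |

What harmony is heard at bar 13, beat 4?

Beat 4 of bar 13 is beat (13−1)×4 + 4 = 52 overall.
Running totals: E7 ends at 6, Ebmaj7 ends at 8, Ab6 ends at 11, Dbmaj7 ends at 13, Ebm7 ends at 19, Edim ends at 24, Eb ends at 27, Fm7 ends at 31, F7 ends at 36, B6 ends at 38, Dbm7 ends at 40, Bb6 ends at 41, Dbdim ends at 44, Eb ends at 45, Adim ends at 49, Dsus4 ends at 52.
Beat 52 falls within Dsus4.

Dsus4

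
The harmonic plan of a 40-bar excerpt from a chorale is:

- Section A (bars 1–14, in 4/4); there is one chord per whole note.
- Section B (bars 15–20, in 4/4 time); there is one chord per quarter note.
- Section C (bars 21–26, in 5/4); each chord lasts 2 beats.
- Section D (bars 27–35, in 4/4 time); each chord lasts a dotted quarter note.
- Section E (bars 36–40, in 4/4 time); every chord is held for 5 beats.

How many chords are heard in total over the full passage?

81 chords

A: 14 bars × 4 beats = 56 beats; 4 beats/chord → 14 chords.
B: 6 bars × 4 beats = 24 beats; 1 beat/chord → 24 chords.
C: 6 bars × 5 beats = 30 beats; 2 beats/chord → 15 chords.
D: 9 bars × 4 beats = 36 beats; 1.5 beats/chord → 24 chords.
E: 5 bars × 4 beats = 20 beats; 5 beats/chord → 4 chords.
Total: 14 + 24 + 15 + 24 + 4 = 81.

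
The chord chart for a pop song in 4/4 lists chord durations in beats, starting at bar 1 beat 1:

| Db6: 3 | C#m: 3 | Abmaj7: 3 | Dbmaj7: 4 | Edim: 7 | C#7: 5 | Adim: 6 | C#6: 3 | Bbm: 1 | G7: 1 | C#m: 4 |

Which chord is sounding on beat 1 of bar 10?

C#m

Beat 1 of bar 10 is beat (10−1)×4 + 1 = 37 overall.
Running totals: Db6 ends at 3, C#m ends at 6, Abmaj7 ends at 9, Dbmaj7 ends at 13, Edim ends at 20, C#7 ends at 25, Adim ends at 31, C#6 ends at 34, Bbm ends at 35, G7 ends at 36, C#m ends at 40.
Beat 37 falls within C#m.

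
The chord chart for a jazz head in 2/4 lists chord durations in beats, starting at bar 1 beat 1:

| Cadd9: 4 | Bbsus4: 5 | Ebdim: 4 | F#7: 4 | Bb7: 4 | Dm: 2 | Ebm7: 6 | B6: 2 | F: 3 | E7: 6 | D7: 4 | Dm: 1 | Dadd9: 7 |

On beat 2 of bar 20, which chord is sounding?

Beat 2 of bar 20 is beat (20−1)×2 + 2 = 40 overall.
Running totals: Cadd9 ends at 4, Bbsus4 ends at 9, Ebdim ends at 13, F#7 ends at 17, Bb7 ends at 21, Dm ends at 23, Ebm7 ends at 29, B6 ends at 31, F ends at 34, E7 ends at 40.
Beat 40 falls within E7.

E7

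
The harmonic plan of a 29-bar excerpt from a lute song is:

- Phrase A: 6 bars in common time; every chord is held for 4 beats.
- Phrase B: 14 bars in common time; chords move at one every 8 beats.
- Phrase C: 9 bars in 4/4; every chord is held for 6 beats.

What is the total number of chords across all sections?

A: 6 bars × 4 beats = 24 beats; 4 beats/chord → 6 chords.
B: 14 bars × 4 beats = 56 beats; 8 beats/chord → 7 chords.
C: 9 bars × 4 beats = 36 beats; 6 beats/chord → 6 chords.
Total: 6 + 7 + 6 = 19.

19 chords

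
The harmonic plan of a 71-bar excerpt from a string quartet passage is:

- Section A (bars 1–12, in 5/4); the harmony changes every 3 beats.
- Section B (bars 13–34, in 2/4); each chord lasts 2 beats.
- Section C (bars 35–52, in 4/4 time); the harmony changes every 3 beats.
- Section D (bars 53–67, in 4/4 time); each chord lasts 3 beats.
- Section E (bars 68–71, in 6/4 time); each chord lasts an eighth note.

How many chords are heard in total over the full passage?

A: 12 bars × 5 beats = 60 beats; 3 beats/chord → 20 chords.
B: 22 bars × 2 beats = 44 beats; 2 beats/chord → 22 chords.
C: 18 bars × 4 beats = 72 beats; 3 beats/chord → 24 chords.
D: 15 bars × 4 beats = 60 beats; 3 beats/chord → 20 chords.
E: 4 bars × 6 beats = 24 beats; 0.5 beats/chord → 48 chords.
Total: 20 + 22 + 24 + 20 + 48 = 134.

134 chords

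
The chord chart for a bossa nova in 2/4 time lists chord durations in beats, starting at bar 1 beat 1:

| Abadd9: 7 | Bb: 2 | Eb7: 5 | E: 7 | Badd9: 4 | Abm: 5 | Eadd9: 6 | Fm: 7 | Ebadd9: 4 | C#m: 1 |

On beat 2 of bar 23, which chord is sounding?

Ebadd9

Beat 2 of bar 23 is beat (23−1)×2 + 2 = 46 overall.
Running totals: Abadd9 ends at 7, Bb ends at 9, Eb7 ends at 14, E ends at 21, Badd9 ends at 25, Abm ends at 30, Eadd9 ends at 36, Fm ends at 43, Ebadd9 ends at 47.
Beat 46 falls within Ebadd9.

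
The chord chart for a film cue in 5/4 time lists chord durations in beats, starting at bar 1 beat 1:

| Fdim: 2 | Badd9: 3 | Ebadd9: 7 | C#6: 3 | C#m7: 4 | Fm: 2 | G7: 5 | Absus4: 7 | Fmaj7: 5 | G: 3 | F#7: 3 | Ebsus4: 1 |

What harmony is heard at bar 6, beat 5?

Beat 5 of bar 6 is beat (6−1)×5 + 5 = 30 overall.
Running totals: Fdim ends at 2, Badd9 ends at 5, Ebadd9 ends at 12, C#6 ends at 15, C#m7 ends at 19, Fm ends at 21, G7 ends at 26, Absus4 ends at 33.
Beat 30 falls within Absus4.

Absus4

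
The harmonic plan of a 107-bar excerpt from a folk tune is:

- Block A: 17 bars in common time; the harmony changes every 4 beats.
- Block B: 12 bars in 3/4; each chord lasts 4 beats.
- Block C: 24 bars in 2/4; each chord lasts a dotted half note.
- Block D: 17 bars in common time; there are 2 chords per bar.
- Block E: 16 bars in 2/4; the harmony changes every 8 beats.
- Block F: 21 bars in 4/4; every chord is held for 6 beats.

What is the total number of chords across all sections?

A has 68 beats and chords last 4 each, so 17 chords.
B has 36 beats and chords last 4 each, so 9 chords.
C has 48 beats and chords last 3 each, so 16 chords.
D has 68 beats and chords last 2 each, so 34 chords.
E has 32 beats and chords last 8 each, so 4 chords.
F has 84 beats and chords last 6 each, so 14 chords.
Total: 17 + 9 + 16 + 34 + 4 + 14 = 94.

94 chords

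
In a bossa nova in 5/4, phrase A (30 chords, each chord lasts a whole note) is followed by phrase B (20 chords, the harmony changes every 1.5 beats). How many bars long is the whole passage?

30 bars

A: 30 × 4 = 120 beats = 24 bars.
B: 20 × 1.5 = 30 beats = 6 bars.
Total: 24 + 6 = 30 bars.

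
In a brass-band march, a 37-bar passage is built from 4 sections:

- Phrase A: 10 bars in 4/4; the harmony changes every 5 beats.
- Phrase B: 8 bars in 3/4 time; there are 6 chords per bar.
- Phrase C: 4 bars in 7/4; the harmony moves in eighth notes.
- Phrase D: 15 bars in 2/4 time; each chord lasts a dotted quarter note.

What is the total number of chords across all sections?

132 chords

A has 40 beats and chords last 5 each, so 8 chords.
B has 24 beats and chords last 0.5 each, so 48 chords.
C has 28 beats and chords last 0.5 each, so 56 chords.
D has 30 beats and chords last 1.5 each, so 20 chords.
Total: 8 + 48 + 56 + 20 = 132.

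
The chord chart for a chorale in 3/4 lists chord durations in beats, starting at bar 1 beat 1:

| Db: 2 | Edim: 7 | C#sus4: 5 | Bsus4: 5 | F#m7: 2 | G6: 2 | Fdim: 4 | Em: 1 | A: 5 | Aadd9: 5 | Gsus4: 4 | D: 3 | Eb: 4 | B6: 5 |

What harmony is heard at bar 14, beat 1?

Gsus4

Beat 1 of bar 14 is beat (14−1)×3 + 1 = 40 overall.
Running totals: Db ends at 2, Edim ends at 9, C#sus4 ends at 14, Bsus4 ends at 19, F#m7 ends at 21, G6 ends at 23, Fdim ends at 27, Em ends at 28, A ends at 33, Aadd9 ends at 38, Gsus4 ends at 42.
Beat 40 falls within Gsus4.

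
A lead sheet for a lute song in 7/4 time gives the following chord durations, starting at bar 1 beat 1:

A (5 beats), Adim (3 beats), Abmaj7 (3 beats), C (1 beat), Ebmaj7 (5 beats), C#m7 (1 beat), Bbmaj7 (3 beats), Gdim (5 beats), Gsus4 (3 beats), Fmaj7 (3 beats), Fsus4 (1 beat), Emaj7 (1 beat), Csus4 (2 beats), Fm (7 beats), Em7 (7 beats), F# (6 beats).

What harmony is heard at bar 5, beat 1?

Gsus4

Beat 1 of bar 5 is beat (5−1)×7 + 1 = 29 overall.
Running totals: A ends at 5, Adim ends at 8, Abmaj7 ends at 11, C ends at 12, Ebmaj7 ends at 17, C#m7 ends at 18, Bbmaj7 ends at 21, Gdim ends at 26, Gsus4 ends at 29.
Beat 29 falls within Gsus4.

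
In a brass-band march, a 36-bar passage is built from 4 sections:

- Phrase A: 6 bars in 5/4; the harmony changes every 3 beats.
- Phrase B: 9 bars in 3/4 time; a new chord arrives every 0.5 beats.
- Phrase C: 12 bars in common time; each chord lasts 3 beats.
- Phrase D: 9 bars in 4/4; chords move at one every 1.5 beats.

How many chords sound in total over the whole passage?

104 chords

A: 6 bars × 5 beats = 30 beats; 3 beats/chord → 10 chords.
B: 9 bars × 3 beats = 27 beats; 0.5 beats/chord → 54 chords.
C: 12 bars × 4 beats = 48 beats; 3 beats/chord → 16 chords.
D: 9 bars × 4 beats = 36 beats; 1.5 beats/chord → 24 chords.
Total: 10 + 54 + 16 + 24 = 104.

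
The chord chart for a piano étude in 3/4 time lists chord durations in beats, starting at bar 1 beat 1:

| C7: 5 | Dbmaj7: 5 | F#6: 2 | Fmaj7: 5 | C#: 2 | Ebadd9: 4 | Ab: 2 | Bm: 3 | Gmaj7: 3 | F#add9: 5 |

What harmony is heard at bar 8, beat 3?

Beat 3 of bar 8 is beat (8−1)×3 + 3 = 24 overall.
Running totals: C7 ends at 5, Dbmaj7 ends at 10, F#6 ends at 12, Fmaj7 ends at 17, C# ends at 19, Ebadd9 ends at 23, Ab ends at 25.
Beat 24 falls within Ab.

Ab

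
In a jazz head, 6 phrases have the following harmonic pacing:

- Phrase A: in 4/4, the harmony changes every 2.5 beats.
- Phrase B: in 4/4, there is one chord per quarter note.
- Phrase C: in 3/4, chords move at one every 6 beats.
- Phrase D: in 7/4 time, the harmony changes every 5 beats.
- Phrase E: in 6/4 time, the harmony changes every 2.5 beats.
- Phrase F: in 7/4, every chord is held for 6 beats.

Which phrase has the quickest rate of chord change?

Phrase B

A: each chord is 2.5 beats in 4/4, so 1.6 per bar.
B: each chord is 1 beat in 4/4, so 4 per bar.
C: each chord is 6 beats in 3/4, so 0.5 per bar.
D: each chord is 5 beats in 7/4, so 1.4 per bar.
E: each chord is 2.5 beats in 6/4, so 2.4 per bar.
F: each chord is 6 beats in 7/4, so 7/6 per bar.
Fastest is B at 4 chords/bar.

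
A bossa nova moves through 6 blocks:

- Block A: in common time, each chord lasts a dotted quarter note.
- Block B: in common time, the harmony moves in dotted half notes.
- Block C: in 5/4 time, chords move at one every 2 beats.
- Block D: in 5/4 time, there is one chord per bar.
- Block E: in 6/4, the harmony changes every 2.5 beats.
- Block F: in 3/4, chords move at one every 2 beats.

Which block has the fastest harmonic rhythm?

A: 4 beats/bar ÷ 1.5 beats/chord = 8/3 chords/bar.
B: 4 beats/bar ÷ 3 beats/chord = 4/3 chords/bar.
C: 5 beats/bar ÷ 2 beats/chord = 2.5 chords/bar.
D: 5 beats/bar ÷ 5 beats/chord = 1 chord/bar.
E: 6 beats/bar ÷ 2.5 beats/chord = 2.4 chords/bar.
F: 3 beats/bar ÷ 2 beats/chord = 1.5 chords/bar.
Fastest is A at 8/3 chords/bar.

Block A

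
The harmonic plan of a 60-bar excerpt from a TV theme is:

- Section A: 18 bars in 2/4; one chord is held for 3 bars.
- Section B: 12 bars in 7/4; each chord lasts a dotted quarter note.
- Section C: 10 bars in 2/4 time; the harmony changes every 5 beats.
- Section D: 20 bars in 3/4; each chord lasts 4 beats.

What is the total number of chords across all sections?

A: 18·2 = 36 beats, 36/6 = 6 chords.
B: 12·7 = 84 beats, 84/1.5 = 56 chords.
C: 10·2 = 20 beats, 20/5 = 4 chords.
D: 20·3 = 60 beats, 60/4 = 15 chords.
Total: 6 + 56 + 4 + 15 = 81.

81 chords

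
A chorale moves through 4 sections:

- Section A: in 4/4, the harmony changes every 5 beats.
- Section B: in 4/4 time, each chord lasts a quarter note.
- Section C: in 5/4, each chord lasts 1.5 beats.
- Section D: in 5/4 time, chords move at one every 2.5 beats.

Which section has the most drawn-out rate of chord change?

Section A

A: 4 beats/bar ÷ 5 beats/chord = 0.8 chords/bar.
B: 4 beats/bar ÷ 1 beat/chord = 4 chords/bar.
C: 5 beats/bar ÷ 1.5 beats/chord = 10/3 chords/bar.
D: 5 beats/bar ÷ 2.5 beats/chord = 2 chords/bar.
Slowest is A at 0.8 chords/bar.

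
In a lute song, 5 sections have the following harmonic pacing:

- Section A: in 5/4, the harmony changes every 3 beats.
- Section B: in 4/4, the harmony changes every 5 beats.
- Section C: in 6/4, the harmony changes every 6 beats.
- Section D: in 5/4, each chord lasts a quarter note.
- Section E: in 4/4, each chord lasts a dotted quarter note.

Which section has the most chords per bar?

A: 5/3 = 5/3 chords/bar.
B: 4/5 = 0.8 chords/bar.
C: 6/6 = 1 chord/bar.
D: 5/1 = 5 chords/bar.
E: 4/1.5 = 8/3 chords/bar.
Fastest is D at 5 chords/bar.

Section D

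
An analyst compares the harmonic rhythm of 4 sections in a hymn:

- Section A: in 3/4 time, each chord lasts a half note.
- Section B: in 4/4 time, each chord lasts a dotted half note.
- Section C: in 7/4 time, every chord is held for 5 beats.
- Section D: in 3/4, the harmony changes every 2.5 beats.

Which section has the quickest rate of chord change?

Section A

A: 3 beats/bar ÷ 2 beats/chord = 1.5 chords/bar.
B: 4 beats/bar ÷ 3 beats/chord = 4/3 chords/bar.
C: 7 beats/bar ÷ 5 beats/chord = 1.4 chords/bar.
D: 3 beats/bar ÷ 2.5 beats/chord = 1.2 chords/bar.
Fastest is A at 1.5 chords/bar.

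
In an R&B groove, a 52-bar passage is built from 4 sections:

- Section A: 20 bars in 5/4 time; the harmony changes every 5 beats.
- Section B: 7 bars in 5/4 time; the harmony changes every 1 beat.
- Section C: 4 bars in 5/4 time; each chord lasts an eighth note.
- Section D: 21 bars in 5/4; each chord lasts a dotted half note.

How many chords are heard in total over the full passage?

130 chords

A: 20 bars × 5 beats = 100 beats; 5 beats/chord → 20 chords.
B: 7 bars × 5 beats = 35 beats; 1 beat/chord → 35 chords.
C: 4 bars × 5 beats = 20 beats; 0.5 beats/chord → 40 chords.
D: 21 bars × 5 beats = 105 beats; 3 beats/chord → 35 chords.
Total: 20 + 35 + 40 + 35 = 130.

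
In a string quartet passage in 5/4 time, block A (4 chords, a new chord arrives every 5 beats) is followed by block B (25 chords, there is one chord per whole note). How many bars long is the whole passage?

24 bars

A: 4 × 5 = 20 beats = 4 bars.
B: 25 × 4 = 100 beats = 20 bars.
Total: 4 + 20 = 24 bars.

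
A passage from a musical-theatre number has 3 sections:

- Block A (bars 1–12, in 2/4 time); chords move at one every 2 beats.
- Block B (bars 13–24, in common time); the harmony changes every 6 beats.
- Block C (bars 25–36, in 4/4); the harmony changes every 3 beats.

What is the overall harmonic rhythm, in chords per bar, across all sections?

1 chords per bar

A: 12 bars of 2 beats is 24 beats; at 2 beats each that's 12 chords.
B: 12 bars of 4 beats is 48 beats; at 6 beats each that's 8 chords.
C: 12 bars of 4 beats is 48 beats; at 3 beats each that's 16 chords.
Overall: 36 chords over 36 bars → 36/36 = 1 chords per bar.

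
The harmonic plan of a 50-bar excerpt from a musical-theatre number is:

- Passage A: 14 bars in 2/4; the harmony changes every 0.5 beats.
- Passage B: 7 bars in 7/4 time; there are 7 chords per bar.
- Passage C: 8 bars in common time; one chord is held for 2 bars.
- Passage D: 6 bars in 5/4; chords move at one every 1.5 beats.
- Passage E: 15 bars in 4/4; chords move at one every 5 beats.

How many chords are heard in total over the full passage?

A: 14·2 = 28 beats, 28/0.5 = 56 chords.
B: 7·7 = 49 beats, 49/1 = 49 chords.
C: 8·4 = 32 beats, 32/8 = 4 chords.
D: 6·5 = 30 beats, 30/1.5 = 20 chords.
E: 15·4 = 60 beats, 60/5 = 12 chords.
Total: 56 + 49 + 4 + 20 + 12 = 141.

141 chords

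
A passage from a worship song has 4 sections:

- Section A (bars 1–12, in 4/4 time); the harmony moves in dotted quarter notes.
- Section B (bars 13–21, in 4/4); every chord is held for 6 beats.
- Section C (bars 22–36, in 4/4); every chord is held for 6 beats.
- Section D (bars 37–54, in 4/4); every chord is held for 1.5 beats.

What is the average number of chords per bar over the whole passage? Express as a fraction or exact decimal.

16/9 chords per bar

A: 12 bars of 4 beats is 48 beats; at 1.5 beats each that's 32 chords.
B: 9 bars of 4 beats is 36 beats; at 6 beats each that's 6 chords.
C: 15 bars of 4 beats is 60 beats; at 6 beats each that's 10 chords.
D: 18 bars of 4 beats is 72 beats; at 1.5 beats each that's 48 chords.
Overall: 96 chords over 54 bars → 96/54 = 16/9 chords per bar.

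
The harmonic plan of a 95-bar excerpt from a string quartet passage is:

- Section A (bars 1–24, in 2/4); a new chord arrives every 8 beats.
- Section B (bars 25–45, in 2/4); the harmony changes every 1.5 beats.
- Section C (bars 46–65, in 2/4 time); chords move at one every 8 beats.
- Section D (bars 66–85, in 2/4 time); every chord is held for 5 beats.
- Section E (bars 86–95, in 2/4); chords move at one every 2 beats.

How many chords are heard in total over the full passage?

A: 24·2 = 48 beats, 48/8 = 6 chords.
B: 21·2 = 42 beats, 42/1.5 = 28 chords.
C: 20·2 = 40 beats, 40/8 = 5 chords.
D: 20·2 = 40 beats, 40/5 = 8 chords.
E: 10·2 = 20 beats, 20/2 = 10 chords.
Total: 6 + 28 + 5 + 8 + 10 = 57.

57 chords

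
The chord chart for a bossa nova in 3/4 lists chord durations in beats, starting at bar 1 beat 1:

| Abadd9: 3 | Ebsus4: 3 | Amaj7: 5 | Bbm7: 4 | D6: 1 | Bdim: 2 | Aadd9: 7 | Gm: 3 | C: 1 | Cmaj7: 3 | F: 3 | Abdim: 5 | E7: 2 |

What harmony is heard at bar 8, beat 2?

Aadd9

Beat 2 of bar 8 is beat (8−1)×3 + 2 = 23 overall.
Running totals: Abadd9 ends at 3, Ebsus4 ends at 6, Amaj7 ends at 11, Bbm7 ends at 15, D6 ends at 16, Bdim ends at 18, Aadd9 ends at 25.
Beat 23 falls within Aadd9.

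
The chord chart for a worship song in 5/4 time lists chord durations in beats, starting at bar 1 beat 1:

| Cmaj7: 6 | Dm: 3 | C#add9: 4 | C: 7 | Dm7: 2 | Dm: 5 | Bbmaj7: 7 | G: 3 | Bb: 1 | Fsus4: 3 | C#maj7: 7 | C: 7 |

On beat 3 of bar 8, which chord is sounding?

Beat 3 of bar 8 is beat (8−1)×5 + 3 = 38 overall.
Running totals: Cmaj7 ends at 6, Dm ends at 9, C#add9 ends at 13, C ends at 20, Dm7 ends at 22, Dm ends at 27, Bbmaj7 ends at 34, G ends at 37, Bb ends at 38.
Beat 38 falls within Bb.

Bb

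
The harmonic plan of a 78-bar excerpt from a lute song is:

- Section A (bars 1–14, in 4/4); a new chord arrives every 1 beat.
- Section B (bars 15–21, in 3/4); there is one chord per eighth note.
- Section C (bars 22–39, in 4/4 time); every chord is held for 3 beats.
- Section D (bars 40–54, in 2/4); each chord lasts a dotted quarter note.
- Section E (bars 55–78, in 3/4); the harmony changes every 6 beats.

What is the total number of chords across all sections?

154 chords

A: 14 bars × 4 beats = 56 beats; 1 beat/chord → 56 chords.
B: 7 bars × 3 beats = 21 beats; 0.5 beats/chord → 42 chords.
C: 18 bars × 4 beats = 72 beats; 3 beats/chord → 24 chords.
D: 15 bars × 2 beats = 30 beats; 1.5 beats/chord → 20 chords.
E: 24 bars × 3 beats = 72 beats; 6 beats/chord → 12 chords.
Total: 56 + 42 + 24 + 20 + 12 = 154.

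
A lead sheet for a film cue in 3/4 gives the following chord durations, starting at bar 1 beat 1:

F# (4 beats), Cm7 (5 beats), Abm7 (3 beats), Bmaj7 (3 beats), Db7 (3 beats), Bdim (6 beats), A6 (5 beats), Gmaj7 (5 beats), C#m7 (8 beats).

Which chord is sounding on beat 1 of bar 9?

Beat 1 of bar 9 is beat (9−1)×3 + 1 = 25 overall.
Running totals: F# ends at 4, Cm7 ends at 9, Abm7 ends at 12, Bmaj7 ends at 15, Db7 ends at 18, Bdim ends at 24, A6 ends at 29.
Beat 25 falls within A6.

A6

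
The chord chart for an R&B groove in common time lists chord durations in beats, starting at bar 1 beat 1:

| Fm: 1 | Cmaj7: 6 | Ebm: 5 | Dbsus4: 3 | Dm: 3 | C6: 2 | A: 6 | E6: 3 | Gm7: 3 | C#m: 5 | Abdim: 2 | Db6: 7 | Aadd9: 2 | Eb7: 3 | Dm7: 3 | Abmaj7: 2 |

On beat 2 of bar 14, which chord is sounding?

Beat 2 of bar 14 is beat (14−1)×4 + 2 = 54 overall.
Running totals: Fm ends at 1, Cmaj7 ends at 7, Ebm ends at 12, Dbsus4 ends at 15, Dm ends at 18, C6 ends at 20, A ends at 26, E6 ends at 29, Gm7 ends at 32, C#m ends at 37, Abdim ends at 39, Db6 ends at 46, Aadd9 ends at 48, Eb7 ends at 51, Dm7 ends at 54.
Beat 54 falls within Dm7.

Dm7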